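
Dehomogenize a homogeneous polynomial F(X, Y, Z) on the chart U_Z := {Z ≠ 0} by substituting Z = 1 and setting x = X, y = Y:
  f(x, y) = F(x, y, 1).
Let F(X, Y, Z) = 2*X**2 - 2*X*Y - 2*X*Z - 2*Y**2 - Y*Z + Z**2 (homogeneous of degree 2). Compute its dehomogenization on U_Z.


f(x, y) = 2*x**2 - 2*x*y - 2*x - 2*y**2 - y + 1

On U_Z we set Z = 1. Each monomial c·X^i·Y^j·Z^k in F becomes c·x^i·y^j·1^k = c·x^i·y^j.
Substituting Z = 1: F(X, Y, 1) = 2*x**2 - 2*x*y - 2*x - 2*y**2 - y + 1.
Note: deg(f) ≤ deg(F) = 2; strict inequality happens when F is divisible by Z (lost terms).


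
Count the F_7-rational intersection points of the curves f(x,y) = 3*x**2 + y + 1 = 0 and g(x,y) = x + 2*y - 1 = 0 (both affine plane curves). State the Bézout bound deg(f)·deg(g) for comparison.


Common zeros: ∅; count = 0; Bézout bound = 2.

deg(f) = 2, deg(g) = 1, so Bézout bound = 2.
Scan x ∈ F_7. For each x, list the y ∈ F_7 with f(x, y) ≡ 0 and those with g(x, y) ≡ 0 (mod 7); the common zeros in that column are the intersection.
  x = 0: f ≡ 0 at y ∈ {6}; g ≡ 0 at y ∈ {4}; common: ∅.
  x = 1: f ≡ 0 at y ∈ {3}; g ≡ 0 at y ∈ {0}; common: ∅.
  x = 2: f ≡ 0 at y ∈ {1}; g ≡ 0 at y ∈ {3}; common: ∅.
  x = 3: f ≡ 0 at y ∈ {0}; g ≡ 0 at y ∈ {6}; common: ∅.
  x = 4: f ≡ 0 at y ∈ {0}; g ≡ 0 at y ∈ {2}; common: ∅.
  x = 5: f ≡ 0 at y ∈ {1}; g ≡ 0 at y ∈ {5}; common: ∅.
  x = 6: f ≡ 0 at y ∈ {3}; g ≡ 0 at y ∈ {1}; common: ∅.
Collecting: common zeros = ∅, so the count is 0.
Comparison with the Bézout bound: 0 ≤ 2 = deg(f)·deg(g), as expected for curves with no common component (the affine F_7-count falls short of the bound because intersections may lie at infinity, over extension fields, or carry multiplicity).


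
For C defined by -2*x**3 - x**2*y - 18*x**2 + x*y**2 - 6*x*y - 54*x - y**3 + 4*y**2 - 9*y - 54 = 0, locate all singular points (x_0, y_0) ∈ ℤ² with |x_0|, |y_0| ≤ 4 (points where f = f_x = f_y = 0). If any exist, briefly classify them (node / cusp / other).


Singular points: {(-3, 0)}; classification: cusp.

Compute partial derivatives:
  f_x = -6*x**2 - 2*x*y - 36*x + y**2 - 6*y - 54.
  f_y = -x**2 + 2*x*y - 6*x - 3*y**2 + 8*y - 9.
Scan x_0 ∈ {−4, ..., 4}. For each x_0, f_y(x_0, y) is a polynomial in y; find its integer roots y ∈ {−4, ..., 4}, then test f_x and f at those candidates.
  x = -4: f_y(-4, y) = -3*y**2 - 1; no integer root y with |y| ≤ 4.
  x = -3: f_y(-3, y) = -3*y**2 + 2*y; vanishes at y ∈ {0}. (-3, 0): f_x = 0, f = 0 — SINGULAR.
  x = -2: f_y(-2, y) = -3*y**2 + 4*y - 1; vanishes at y ∈ {1}. (-2, 1): f_x = -7 ≠ 0.
  x = -1: f_y(-1, y) = -3*y**2 + 6*y - 4; no integer root y with |y| ≤ 4.
  x = 0: f_y(0, y) = -3*y**2 + 8*y - 9; no integer root y with |y| ≤ 4.
  x = 1: f_y(1, y) = -3*y**2 + 10*y - 16; no integer root y with |y| ≤ 4.
  x = 2: f_y(2, y) = -3*y**2 + 12*y - 25; no integer root y with |y| ≤ 4.
  x = 3: f_y(3, y) = -3*y**2 + 14*y - 36; no integer root y with |y| ≤ 4.
  x = 4: f_y(4, y) = -3*y**2 + 16*y - 49; no integer root y with |y| ≤ 4.
Only singular point on the grid: (-3, 0).
Classify: substitute x = -3 + u, y = 0 + v and expand: f = -2*u**3 - u**2*v + u*v**2 - v**3 + v**2.
No constant or linear terms (consistent with a singular point). Quadratic part: v**2. Cubic part: -2*u**3 - u**2*v + u*v**2 - v**3.
The quadratic part v**2 is a perfect square, so there is a single (double) tangent line v = 0, i.e. y = 0. Restricting the cubic part to that line (v = 0) leaves -2*u**3 ≠ 0, so f is not divisible by v and the branch is v² ≈ 2*u**3 to lowest order — this is a cusp.
Classification: cusp.


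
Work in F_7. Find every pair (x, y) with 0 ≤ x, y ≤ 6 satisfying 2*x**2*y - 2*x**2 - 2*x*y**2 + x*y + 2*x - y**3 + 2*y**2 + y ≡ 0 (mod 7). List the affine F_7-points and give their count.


Affine F_7-points: {(0, 0), (0, 4), (0, 5), (1, 0), (1, 2), (1, 5), (2, 4), (5, 1)}; count = 8.

For each of the 49 pairs (x, y) ∈ F_7², evaluate f(x, y) mod 7. Record the zeros.
  x = 0: [0↦0, 1↦2, 2↦2, 3↦1, 4↦0, 5↦0, 6↦2]  zeros at y ∈ {0, 4, 5}
  x = 1: [0↦0, 1↦3, 2↦0, 3↦6, 4↦1, 5↦0, 6↦4]  zeros at y ∈ {0, 2, 5}
  x = 2: [0↦3, 1↦4, 2↦2, 3↦5, 4↦0, 5↦2, 6↦5]  zeros at y ∈ {4}
  x = 3: [0↦2, 1↦5, 2↦1, 3↦5, 4↦4, 5↦6, 6↦5]  zeros at y ∈ ∅
  x = 4: [0↦4, 1↦6, 2↦4, 3↦6, 4↦6, 5↦5, 6↦4]  zeros at y ∈ ∅
  x = 5: [0↦2, 1↦0, 2↦4, 3↦1, 4↦6, 5↦6, 6↦2]  zeros at y ∈ {1}
  x = 6: [0↦3, 1↦1, 2↦1, 3↦4, 4↦4, 5↦2, 6↦6]  zeros at y ∈ ∅
Collecting zeros: affine points = {(0, 0), (0, 4), (0, 5), (1, 0), (1, 2), (1, 5), (2, 4), (5, 1)}.
Total count |C(F_7)_aff| = 8.


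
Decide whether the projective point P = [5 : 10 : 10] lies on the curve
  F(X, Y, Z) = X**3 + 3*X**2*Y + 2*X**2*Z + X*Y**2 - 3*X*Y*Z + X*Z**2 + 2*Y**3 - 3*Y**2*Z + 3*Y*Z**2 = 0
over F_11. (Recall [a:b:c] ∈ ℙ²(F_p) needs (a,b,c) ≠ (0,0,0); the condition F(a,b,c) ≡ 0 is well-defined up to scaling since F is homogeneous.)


F(5,10,10) ≡ 4 (mod 11); P is NOT on the curve.

Evaluate F(5, 10, 10) term-by-term (mod 11).
  X**3 ↦ 1·125·1·1 = 125
  3*X**2*Y ↦ 3·25·10·1 = 750
  2*X**2*Z ↦ 2·25·1·10 = 500
  X*Y**2 ↦ 1·5·100·1 = 500
  -3*X*Y*Z ↦ -3·5·10·10 = -1500
  X*Z**2 ↦ 1·5·1·100 = 500
  2*Y**3 ↦ 2·1·1000·1 = 2000
  -3*Y**2*Z ↦ -3·1·100·10 = -3000
  3*Y*Z**2 ↦ 3·1·10·100 = 3000
Sum: F(5, 10, 10) = (125) + (750) + (500) + (500) + (-1500) + (500) + (2000) + (-3000) + (3000) = 2875.
Reducing mod 11: 2875 ≡ 4 (mod 11).
Since F(a, b, c) ≡ 4 ≠ 0 (mod 11), P does NOT lie on the curve.


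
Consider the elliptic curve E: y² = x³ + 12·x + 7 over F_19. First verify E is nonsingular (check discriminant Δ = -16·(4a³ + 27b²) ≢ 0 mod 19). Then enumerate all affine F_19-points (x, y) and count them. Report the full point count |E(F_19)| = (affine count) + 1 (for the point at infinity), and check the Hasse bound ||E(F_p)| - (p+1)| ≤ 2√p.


Affine points = {(0, 8), (0, 11), (1, 1), (1, 18), (2, 1), (2, 18), (4, 9), (4, 10), (7, 4), (7, 15), (8, 8), (8, 11), (10, 5), (10, 14), (11, 8), (11, 11), (12, 6), (12, 13), (13, 2), (13, 17), (15, 3), (15, 16), (16, 1), (16, 18)}; affine count = 24; |E(F_19)| = 25.

Discriminant check: Δ ∝ 4a³ + 27b² = 4·12³ + 27·7² = 4·1728 + 27·49 ≡ 8 (mod 19). Nonzero ⇒ E is nonsingular.
For each x ∈ F_19, compute rhs = x³ + 12·x + 7 mod 19, then count y ∈ F_19 with y² ≡ rhs.
  x = 0: rhs = 7, matching y values: 8, 11 (2 points).
  x = 1: rhs = 1, matching y values: 1, 18 (2 points).
  x = 2: rhs = 1, matching y values: 1, 18 (2 points).
  x = 3: rhs = 13, matching y values: none (0 points).
  x = 4: rhs = 5, matching y values: 9, 10 (2 points).
  x = 5: rhs = 2, matching y values: none (0 points).
  x = 6: rhs = 10, matching y values: none (0 points).
  x = 7: rhs = 16, matching y values: 4, 15 (2 points).
  x = 8: rhs = 7, matching y values: 8, 11 (2 points).
  x = 9: rhs = 8, matching y values: none (0 points).
  x = 10: rhs = 6, matching y values: 5, 14 (2 points).
  x = 11: rhs = 7, matching y values: 8, 11 (2 points).
  x = 12: rhs = 17, matching y values: 6, 13 (2 points).
  x = 13: rhs = 4, matching y values: 2, 17 (2 points).
  x = 14: rhs = 12, matching y values: none (0 points).
  x = 15: rhs = 9, matching y values: 3, 16 (2 points).
  x = 16: rhs = 1, matching y values: 1, 18 (2 points).
  x = 17: rhs = 13, matching y values: none (0 points).
  x = 18: rhs = 13, matching y values: none (0 points).
Total affine count: 24.
Full point count |E(F_19)| = 24 + 1 = 25.
Hasse bound: |25 − (19+1)| = |5| = 5 ≤ 2√19 ≈ 8.7178 ✓.


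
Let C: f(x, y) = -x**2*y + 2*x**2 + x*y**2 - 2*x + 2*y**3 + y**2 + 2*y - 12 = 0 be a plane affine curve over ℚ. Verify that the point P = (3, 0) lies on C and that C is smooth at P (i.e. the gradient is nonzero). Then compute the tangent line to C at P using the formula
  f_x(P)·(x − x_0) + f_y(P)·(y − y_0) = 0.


Tangent line at P: 10*x - 7*y - 30 = 0.

Step 1: f(3, 0) = 0, so P lies on C.
Step 2: partial derivatives
  f_x(x, y) = -2*x*y + 4*x + y**2 - 2, f_y(x, y) = -x**2 + 2*x*y + 6*y**2 + 2*y + 2.
  f_x(P) = 10, f_y(P) = -7 (gradient nonzero, so P is smooth).
Step 3: tangent line at P: 10·(x − 3) + -7·(y − 0) = 0.
Expanding: 10*x - 7*y - 30 = 0.


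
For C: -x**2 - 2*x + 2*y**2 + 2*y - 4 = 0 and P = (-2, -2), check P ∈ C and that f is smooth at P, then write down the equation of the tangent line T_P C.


Tangent line at P: 2*x - 6*y - 8 = 0.

Step 1: f(-2, -2) = 0, so P lies on C.
Step 2: partial derivatives
  f_x(x, y) = -2*x - 2, f_y(x, y) = 4*y + 2.
  f_x(P) = 2, f_y(P) = -6 (gradient nonzero, so P is smooth).
Step 3: tangent line at P: 2·(x − -2) + -6·(y − -2) = 0.
Expanding: 2*x - 6*y - 8 = 0.


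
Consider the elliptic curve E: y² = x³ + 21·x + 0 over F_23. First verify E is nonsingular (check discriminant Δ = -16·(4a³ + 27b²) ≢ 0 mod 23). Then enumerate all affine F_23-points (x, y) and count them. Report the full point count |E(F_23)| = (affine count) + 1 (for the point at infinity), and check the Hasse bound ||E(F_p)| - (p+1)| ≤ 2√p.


Affine points = {(0, 0), (2, 2), (2, 21), (5, 0), (8, 6), (8, 17), (12, 5), (12, 18), (13, 3), (13, 20), (14, 5), (14, 18), (16, 4), (16, 19), (17, 7), (17, 16), (18, 0), (19, 6), (19, 17), (20, 5), (20, 18), (22, 1), (22, 22)}; affine count = 23; |E(F_23)| = 24.

Discriminant check: Δ ∝ 4a³ + 27b² = 4·21³ + 27·0² = 4·9261 + 27·0 ≡ 14 (mod 23). Nonzero ⇒ E is nonsingular.
For each x ∈ F_23, compute rhs = x³ + 21·x + 0 mod 23, then count y ∈ F_23 with y² ≡ rhs.
  x = 0: rhs = 0, matching y values: 0 (1 points).
  x = 1: rhs = 22, matching y values: none (0 points).
  x = 2: rhs = 4, matching y values: 2, 21 (2 points).
  x = 3: rhs = 21, matching y values: none (0 points).
  x = 4: rhs = 10, matching y values: none (0 points).
  x = 5: rhs = 0, matching y values: 0 (1 points).
  x = 6: rhs = 20, matching y values: none (0 points).
  x = 7: rhs = 7, matching y values: none (0 points).
  x = 8: rhs = 13, matching y values: 6, 17 (2 points).
  x = 9: rhs = 21, matching y values: none (0 points).
  x = 10: rhs = 14, matching y values: none (0 points).
  x = 11: rhs = 21, matching y values: none (0 points).
  x = 12: rhs = 2, matching y values: 5, 18 (2 points).
  x = 13: rhs = 9, matching y values: 3, 20 (2 points).
  x = 14: rhs = 2, matching y values: 5, 18 (2 points).
  x = 15: rhs = 10, matching y values: none (0 points).
  x = 16: rhs = 16, matching y values: 4, 19 (2 points).
  x = 17: rhs = 3, matching y values: 7, 16 (2 points).
  x = 18: rhs = 0, matching y values: 0 (1 points).
  x = 19: rhs = 13, matching y values: 6, 17 (2 points).
  x = 20: rhs = 2, matching y values: 5, 18 (2 points).
  x = 21: rhs = 19, matching y values: none (0 points).
  x = 22: rhs = 1, matching y values: 1, 22 (2 points).
Total affine count: 23.
Full point count |E(F_23)| = 23 + 1 = 24.
Hasse bound: |24 − (23+1)| = |0| = 0 ≤ 2√23 ≈ 9.5917 ✓.


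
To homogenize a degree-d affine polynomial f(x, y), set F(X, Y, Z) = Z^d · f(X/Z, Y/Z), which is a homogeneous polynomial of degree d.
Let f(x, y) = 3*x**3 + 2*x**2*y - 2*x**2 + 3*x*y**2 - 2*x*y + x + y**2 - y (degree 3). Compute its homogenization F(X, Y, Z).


F(X, Y, Z) = 3*X**3 + 2*X**2*Y - 2*X**2*Z + 3*X*Y**2 - 2*X*Y*Z + X*Z**2 + Y**2*Z - Y*Z**2

deg(f) = 3.
Substitute x = X/Z, y = Y/Z into f, then multiply by Z^3.
  monomial 3·x^3·y^0 ↦ 3·X^3·Y^0·Z^0.
  monomial 2·x^2·y^1 ↦ 2·X^2·Y^1·Z^0.
  monomial -2·x^2·y^0 ↦ -2·X^2·Y^0·Z^1.
  monomial 3·x^1·y^2 ↦ 3·X^1·Y^2·Z^0.
  monomial -2·x^1·y^1 ↦ -2·X^1·Y^1·Z^1.
  monomial 1·x^1·y^0 ↦ 1·X^1·Y^0·Z^2.
  monomial 1·x^0·y^2 ↦ 1·X^0·Y^2·Z^1.
  monomial -1·x^0·y^1 ↦ -1·X^0·Y^1·Z^2.
Collecting: F(X, Y, Z) = 3*X**3 + 2*X**2*Y - 2*X**2*Z + 3*X*Y**2 - 2*X*Y*Z + X*Z**2 + Y**2*Z - Y*Z**2.


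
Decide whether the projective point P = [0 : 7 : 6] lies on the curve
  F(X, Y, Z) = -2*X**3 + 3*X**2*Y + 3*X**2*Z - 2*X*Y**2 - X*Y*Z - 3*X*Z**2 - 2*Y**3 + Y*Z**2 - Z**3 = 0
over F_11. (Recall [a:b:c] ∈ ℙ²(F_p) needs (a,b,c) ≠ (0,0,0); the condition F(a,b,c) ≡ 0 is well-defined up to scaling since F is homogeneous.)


F(0,7,6) ≡ 10 (mod 11); P is NOT on the curve.

Evaluate F(0, 7, 6) term-by-term (mod 11).
  -2*X**3 ↦ -2·0·1·1 = 0
  3*X**2*Y ↦ 3·0·7·1 = 0
  3*X**2*Z ↦ 3·0·1·6 = 0
  -2*X*Y**2 ↦ -2·0·49·1 = 0
  -X*Y*Z ↦ -1·0·7·6 = 0
  -3*X*Z**2 ↦ -3·0·1·36 = 0
  -2*Y**3 ↦ -2·1·343·1 = -686
  Y*Z**2 ↦ 1·1·7·36 = 252
  -Z**3 ↦ -1·1·1·216 = -216
Sum: F(0, 7, 6) = (0) + (0) + (0) + (0) + (0) + (0) + (-686) + (252) + (-216) = -650.
Reducing mod 11: -650 ≡ 10 (mod 11).
Since F(a, b, c) ≡ 10 ≠ 0 (mod 11), P does NOT lie on the curve.


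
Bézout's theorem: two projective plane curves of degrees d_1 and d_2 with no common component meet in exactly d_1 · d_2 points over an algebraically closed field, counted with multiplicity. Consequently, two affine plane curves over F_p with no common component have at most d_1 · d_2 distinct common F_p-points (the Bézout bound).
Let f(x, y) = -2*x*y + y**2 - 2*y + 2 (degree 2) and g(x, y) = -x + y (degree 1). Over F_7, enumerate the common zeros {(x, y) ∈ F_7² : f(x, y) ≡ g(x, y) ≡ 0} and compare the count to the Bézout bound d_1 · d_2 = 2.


Common zeros: ∅; count = 0; Bézout bound = 2.

deg(f) = 2, deg(g) = 1, so Bézout bound = 2.
Scan x ∈ F_7. For each x, list the y ∈ F_7 with f(x, y) ≡ 0 and those with g(x, y) ≡ 0 (mod 7); the common zeros in that column are the intersection.
  x = 0: f ≡ 0 at y ∈ ∅; g ≡ 0 at y ∈ {0}; common: ∅.
  x = 1: f ≡ 0 at y ∈ {5, 6}; g ≡ 0 at y ∈ {1}; common: ∅.
  x = 2: f ≡ 0 at y ∈ {3}; g ≡ 0 at y ∈ {2}; common: ∅.
  x = 3: f ≡ 0 at y ∈ {4}; g ≡ 0 at y ∈ {3}; common: ∅.
  x = 4: f ≡ 0 at y ∈ {1, 2}; g ≡ 0 at y ∈ {4}; common: ∅.
  x = 5: f ≡ 0 at y ∈ ∅; g ≡ 0 at y ∈ {5}; common: ∅.
  x = 6: f ≡ 0 at y ∈ ∅; g ≡ 0 at y ∈ {6}; common: ∅.
Collecting: common zeros = ∅, so the count is 0.
Comparison with the Bézout bound: 0 ≤ 2 = deg(f)·deg(g), as expected for curves with no common component (the affine F_7-count falls short of the bound because intersections may lie at infinity, over extension fields, or carry multiplicity).


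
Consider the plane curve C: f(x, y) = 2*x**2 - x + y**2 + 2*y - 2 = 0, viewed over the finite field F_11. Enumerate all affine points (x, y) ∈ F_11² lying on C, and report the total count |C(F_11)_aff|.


Affine F_11-points: {(0, 4), (0, 5), (6, 4), (6, 5), (7, 10), (8, 1), (8, 8), (9, 1), (9, 8), (10, 10)}; count = 10.

For each of the 121 pairs (x, y) ∈ F_11², evaluate f(x, y) mod 11. Record the zeros.
  x = 0: [0↦9, 1↦1, 2↦6, 3↦2, 4↦0, 5↦0, 6↦2, 7↦6, 8↦1, 9↦9, 10↦8]  zeros at y ∈ {4, 5}
  x = 1: [0↦10, 1↦2, 2↦7, 3↦3, 4↦1, 5↦1, 6↦3, 7↦7, 8↦2, 9↦10, 10↦9]  zeros at y ∈ ∅
  x = 2: [0↦4, 1↦7, 2↦1, 3↦8, 4↦6, 5↦6, 6↦8, 7↦1, 8↦7, 9↦4, 10↦3]  zeros at y ∈ ∅
  x = 3: [0↦2, 1↦5, 2↦10, 3↦6, 4↦4, 5↦4, 6↦6, 7↦10, 8↦5, 9↦2, 10↦1]  zeros at y ∈ ∅
  x = 4: [0↦4, 1↦7, 2↦1, 3↦8, 4↦6, 5↦6, 6↦8, 7↦1, 8↦7, 9↦4, 10↦3]  zeros at y ∈ ∅
  x = 5: [0↦10, 1↦2, 2↦7, 3↦3, 4↦1, 5↦1, 6↦3, 7↦7, 8↦2, 9↦10, 10↦9]  zeros at y ∈ ∅
  x = 6: [0↦9, 1↦1, 2↦6, 3↦2, 4↦0, 5↦0, 6↦2, 7↦6, 8↦1, 9↦9, 10↦8]  zeros at y ∈ {4, 5}
  x = 7: [0↦1, 1↦4, 2↦9, 3↦5, 4↦3, 5↦3, 6↦5, 7↦9, 8↦4, 9↦1, 10↦0]  zeros at y ∈ {10}
  x = 8: [0↦8, 1↦0, 2↦5, 3↦1, 4↦10, 5↦10, 6↦1, 7↦5, 8↦0, 9↦8, 10↦7]  zeros at y ∈ {1, 8}
  x = 9: [0↦8, 1↦0, 2↦5, 3↦1, 4↦10, 5↦10, 6↦1, 7↦5, 8↦0, 9↦8, 10↦7]  zeros at y ∈ {1, 8}
  x = 10: [0↦1, 1↦4, 2↦9, 3↦5, 4↦3, 5↦3, 6↦5, 7↦9, 8↦4, 9↦1, 10↦0]  zeros at y ∈ {10}
Collecting zeros: affine points = {(0, 4), (0, 5), (6, 4), (6, 5), (7, 10), (8, 1), (8, 8), (9, 1), (9, 8), (10, 10)}.
Total count |C(F_11)_aff| = 10.


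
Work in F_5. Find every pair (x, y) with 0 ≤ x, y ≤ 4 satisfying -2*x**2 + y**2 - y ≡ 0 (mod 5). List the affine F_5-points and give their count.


Affine F_5-points: {(0, 0), (0, 1), (1, 2), (1, 4), (4, 2), (4, 4)}; count = 6.

For each of the 25 pairs (x, y) ∈ F_5², evaluate f(x, y) mod 5. Record the zeros.
  x = 0: [0↦0, 1↦0, 2↦2, 3↦1, 4↦2]  zeros at y ∈ {0, 1}
  x = 1: [0↦3, 1↦3, 2↦0, 3↦4, 4↦0]  zeros at y ∈ {2, 4}
  x = 2: [0↦2, 1↦2, 2↦4, 3↦3, 4↦4]  zeros at y ∈ ∅
  x = 3: [0↦2, 1↦2, 2↦4, 3↦3, 4↦4]  zeros at y ∈ ∅
  x = 4: [0↦3, 1↦3, 2↦0, 3↦4, 4↦0]  zeros at y ∈ {2, 4}
Collecting zeros: affine points = {(0, 0), (0, 1), (1, 2), (1, 4), (4, 2), (4, 4)}.
Total count |C(F_5)_aff| = 6.


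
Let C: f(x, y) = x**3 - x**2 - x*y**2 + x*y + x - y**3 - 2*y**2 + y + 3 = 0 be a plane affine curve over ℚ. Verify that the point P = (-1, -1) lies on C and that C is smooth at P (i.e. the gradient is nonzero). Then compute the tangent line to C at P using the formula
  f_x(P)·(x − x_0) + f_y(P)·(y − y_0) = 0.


Tangent line at P: 4*x - y + 3 = 0.

Step 1: f(-1, -1) = 0, so P lies on C.
Step 2: partial derivatives
  f_x(x, y) = 3*x**2 - 2*x - y**2 + y + 1, f_y(x, y) = -2*x*y + x - 3*y**2 - 4*y + 1.
  f_x(P) = 4, f_y(P) = -1 (gradient nonzero, so P is smooth).
Step 3: tangent line at P: 4·(x − -1) + -1·(y − -1) = 0.
Expanding: 4*x - y + 3 = 0.


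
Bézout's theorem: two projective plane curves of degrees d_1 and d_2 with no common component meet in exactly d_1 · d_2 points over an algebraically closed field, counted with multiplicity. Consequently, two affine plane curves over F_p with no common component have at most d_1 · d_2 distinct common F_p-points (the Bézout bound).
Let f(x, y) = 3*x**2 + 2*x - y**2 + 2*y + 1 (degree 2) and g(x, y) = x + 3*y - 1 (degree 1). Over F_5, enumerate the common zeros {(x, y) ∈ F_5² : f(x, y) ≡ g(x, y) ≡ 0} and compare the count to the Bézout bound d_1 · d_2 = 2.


Common zeros: {(3, 1)}; count = 1; Bézout bound = 2.

deg(f) = 2, deg(g) = 1, so Bézout bound = 2.
Scan x ∈ F_5. For each x, list the y ∈ F_5 with f(x, y) ≡ 0 and those with g(x, y) ≡ 0 (mod 5); the common zeros in that column are the intersection.
  x = 0: f ≡ 0 at y ∈ ∅; g ≡ 0 at y ∈ {2}; common: ∅.
  x = 1: f ≡ 0 at y ∈ ∅; g ≡ 0 at y ∈ {0}; common: ∅.
  x = 2: f ≡ 0 at y ∈ ∅; g ≡ 0 at y ∈ {3}; common: ∅.
  x = 3: f ≡ 0 at y ∈ {1}; g ≡ 0 at y ∈ {1}; common: {1}.
  x = 4: f ≡ 0 at y ∈ ∅; g ≡ 0 at y ∈ {4}; common: ∅.
Collecting: common zeros = {(3, 1)}, so the count is 1.
Comparison with the Bézout bound: 1 ≤ 2 = deg(f)·deg(g), as expected for curves with no common component (the affine F_5-count falls short of the bound because intersections may lie at infinity, over extension fields, or carry multiplicity).


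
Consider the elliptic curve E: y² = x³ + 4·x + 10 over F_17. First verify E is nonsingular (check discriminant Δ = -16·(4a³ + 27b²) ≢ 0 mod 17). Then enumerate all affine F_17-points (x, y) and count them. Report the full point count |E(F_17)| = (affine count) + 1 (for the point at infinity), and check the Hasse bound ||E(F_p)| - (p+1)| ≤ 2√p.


Affine points = {(1, 7), (1, 10), (2, 3), (2, 14), (3, 7), (3, 10), (5, 6), (5, 11), (10, 8), (10, 9), (11, 5), (11, 12), (12, 1), (12, 16), (13, 7), (13, 10)}; affine count = 16; |E(F_17)| = 17.

Discriminant check: Δ ∝ 4a³ + 27b² = 4·4³ + 27·10² = 4·64 + 27·100 ≡ 15 (mod 17). Nonzero ⇒ E is nonsingular.
For each x ∈ F_17, compute rhs = x³ + 4·x + 10 mod 17, then count y ∈ F_17 with y² ≡ rhs.
  x = 0: rhs = 10, matching y values: none (0 points).
  x = 1: rhs = 15, matching y values: 7, 10 (2 points).
  x = 2: rhs = 9, matching y values: 3, 14 (2 points).
  x = 3: rhs = 15, matching y values: 7, 10 (2 points).
  x = 4: rhs = 5, matching y values: none (0 points).
  x = 5: rhs = 2, matching y values: 6, 11 (2 points).
  x = 6: rhs = 12, matching y values: none (0 points).
  x = 7: rhs = 7, matching y values: none (0 points).
  x = 8: rhs = 10, matching y values: none (0 points).
  x = 9: rhs = 10, matching y values: none (0 points).
  x = 10: rhs = 13, matching y values: 8, 9 (2 points).
  x = 11: rhs = 8, matching y values: 5, 12 (2 points).
  x = 12: rhs = 1, matching y values: 1, 16 (2 points).
  x = 13: rhs = 15, matching y values: 7, 10 (2 points).
  x = 14: rhs = 5, matching y values: none (0 points).
  x = 15: rhs = 11, matching y values: none (0 points).
  x = 16: rhs = 5, matching y values: none (0 points).
Total affine count: 16.
Full point count |E(F_17)| = 16 + 1 = 17.
Hasse bound: |17 − (17+1)| = |-1| = 1 ≤ 2√17 ≈ 8.2462 ✓.


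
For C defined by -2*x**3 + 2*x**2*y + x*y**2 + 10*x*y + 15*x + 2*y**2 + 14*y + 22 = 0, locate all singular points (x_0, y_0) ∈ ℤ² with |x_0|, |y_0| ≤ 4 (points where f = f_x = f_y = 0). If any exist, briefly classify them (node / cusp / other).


Singular points: {(-1, -3)}; classification: cusp.

Compute partial derivatives:
  f_x = -6*x**2 + 4*x*y + y**2 + 10*y + 15.
  f_y = 2*x**2 + 2*x*y + 10*x + 4*y + 14.
Scan x_0 ∈ {−4, ..., 4}. For each x_0, f_y(x_0, y) is a polynomial in y; find its integer roots y ∈ {−4, ..., 4}, then test f_x and f at those candidates.
  x = -4: f_y(-4, y) = 6 - 4*y; no integer root y with |y| ≤ 4.
  x = -3: f_y(-3, y) = 2 - 2*y; vanishes at y ∈ {1}. (-3, 1): f_x = -40 ≠ 0.
  x = -2: f_y(-2, y) = 2; no integer root y with |y| ≤ 4.
  x = -1: f_y(-1, y) = 2*y + 6; vanishes at y ∈ {-3}. (-1, -3): f_x = 0, f = 0 — SINGULAR.
  x = 0: f_y(0, y) = 4*y + 14; no integer root y with |y| ≤ 4.
  x = 1: f_y(1, y) = 6*y + 26; no integer root y with |y| ≤ 4.
  x = 2: f_y(2, y) = 8*y + 42; no integer root y with |y| ≤ 4.
  x = 3: f_y(3, y) = 10*y + 62; no integer root y with |y| ≤ 4.
  x = 4: f_y(4, y) = 12*y + 86; no integer root y with |y| ≤ 4.
Only singular point on the grid: (-1, -3).
Classify: substitute x = -1 + u, y = -3 + v and expand: f = -2*u**3 + 2*u**2*v + u*v**2 + v**2.
No constant or linear terms (consistent with a singular point). Quadratic part: v**2. Cubic part: -2*u**3 + 2*u**2*v + u*v**2.
The quadratic part v**2 is a perfect square, so there is a single (double) tangent line v = 0, i.e. y = -3. Restricting the cubic part to that line (v = 0) leaves -2*u**3 ≠ 0, so f is not divisible by v and the branch is v² ≈ 2*u**3 to lowest order — this is a cusp.
Classification: cusp.


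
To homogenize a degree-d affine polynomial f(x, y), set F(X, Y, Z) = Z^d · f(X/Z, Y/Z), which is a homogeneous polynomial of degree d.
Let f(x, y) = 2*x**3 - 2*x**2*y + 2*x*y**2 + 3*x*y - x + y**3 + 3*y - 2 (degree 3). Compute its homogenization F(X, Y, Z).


F(X, Y, Z) = 2*X**3 - 2*X**2*Y + 2*X*Y**2 + 3*X*Y*Z - X*Z**2 + Y**3 + 3*Y*Z**2 - 2*Z**3

deg(f) = 3.
Substitute x = X/Z, y = Y/Z into f, then multiply by Z^3.
  monomial 2·x^3·y^0 ↦ 2·X^3·Y^0·Z^0.
  monomial -2·x^2·y^1 ↦ -2·X^2·Y^1·Z^0.
  monomial 2·x^1·y^2 ↦ 2·X^1·Y^2·Z^0.
  monomial 3·x^1·y^1 ↦ 3·X^1·Y^1·Z^1.
  monomial -1·x^1·y^0 ↦ -1·X^1·Y^0·Z^2.
  monomial 1·x^0·y^3 ↦ 1·X^0·Y^3·Z^0.
  monomial 3·x^0·y^1 ↦ 3·X^0·Y^1·Z^2.
  monomial -2·x^0·y^0 ↦ -2·X^0·Y^0·Z^3.
Collecting: F(X, Y, Z) = 2*X**3 - 2*X**2*Y + 2*X*Y**2 + 3*X*Y*Z - X*Z**2 + Y**3 + 3*Y*Z**2 - 2*Z**3.


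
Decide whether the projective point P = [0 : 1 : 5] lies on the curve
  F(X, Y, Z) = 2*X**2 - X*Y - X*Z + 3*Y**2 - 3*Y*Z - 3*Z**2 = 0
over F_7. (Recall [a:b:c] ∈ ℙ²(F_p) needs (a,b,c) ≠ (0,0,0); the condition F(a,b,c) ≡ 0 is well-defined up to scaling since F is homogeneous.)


F(0,1,5) ≡ 4 (mod 7); P is NOT on the curve.

Evaluate F(0, 1, 5) term-by-term (mod 7).
  2*X**2 ↦ 2·0·1·1 = 0
  -X*Y ↦ -1·0·1·1 = 0
  -X*Z ↦ -1·0·1·5 = 0
  3*Y**2 ↦ 3·1·1·1 = 3
  -3*Y*Z ↦ -3·1·1·5 = -15
  -3*Z**2 ↦ -3·1·1·25 = -75
Sum: F(0, 1, 5) = (0) + (0) + (0) + (3) + (-15) + (-75) = -87.
Reducing mod 7: -87 ≡ 4 (mod 7).
Since F(a, b, c) ≡ 4 ≠ 0 (mod 7), P does NOT lie on the curve.


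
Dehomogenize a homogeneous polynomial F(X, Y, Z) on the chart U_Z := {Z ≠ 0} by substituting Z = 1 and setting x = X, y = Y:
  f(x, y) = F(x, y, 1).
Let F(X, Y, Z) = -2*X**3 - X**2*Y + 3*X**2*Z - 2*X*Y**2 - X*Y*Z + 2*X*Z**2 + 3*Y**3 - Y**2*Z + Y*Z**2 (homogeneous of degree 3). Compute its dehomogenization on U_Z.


f(x, y) = -2*x**3 - x**2*y + 3*x**2 - 2*x*y**2 - x*y + 2*x + 3*y**3 - y**2 + y

On U_Z we set Z = 1. Each monomial c·X^i·Y^j·Z^k in F becomes c·x^i·y^j·1^k = c·x^i·y^j.
Substituting Z = 1: F(X, Y, 1) = -2*x**3 - x**2*y + 3*x**2 - 2*x*y**2 - x*y + 2*x + 3*y**3 - y**2 + y.
Note: deg(f) ≤ deg(F) = 3; strict inequality happens when F is divisible by Z (lost terms).


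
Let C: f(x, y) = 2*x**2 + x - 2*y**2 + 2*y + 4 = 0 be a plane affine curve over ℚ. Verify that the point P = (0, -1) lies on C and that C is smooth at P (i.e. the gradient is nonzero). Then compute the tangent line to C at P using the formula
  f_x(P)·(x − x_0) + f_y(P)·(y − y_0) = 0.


Tangent line at P: x + 6*y + 6 = 0.

Step 1: f(0, -1) = 0, so P lies on C.
Step 2: partial derivatives
  f_x(x, y) = 4*x + 1, f_y(x, y) = 2 - 4*y.
  f_x(P) = 1, f_y(P) = 6 (gradient nonzero, so P is smooth).
Step 3: tangent line at P: 1·(x − 0) + 6·(y − -1) = 0.
Expanding: x + 6*y + 6 = 0.


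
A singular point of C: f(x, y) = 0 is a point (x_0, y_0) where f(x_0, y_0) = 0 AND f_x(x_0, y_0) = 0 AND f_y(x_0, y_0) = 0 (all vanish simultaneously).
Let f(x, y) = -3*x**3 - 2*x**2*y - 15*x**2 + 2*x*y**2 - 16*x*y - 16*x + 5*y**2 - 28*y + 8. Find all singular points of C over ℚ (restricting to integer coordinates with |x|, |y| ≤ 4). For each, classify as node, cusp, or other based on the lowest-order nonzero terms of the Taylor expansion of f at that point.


Singular points: {(-2, 2)}; classification: node.

Compute partial derivatives:
  f_x = -9*x**2 - 4*x*y - 30*x + 2*y**2 - 16*y - 16.
  f_y = -2*x**2 + 4*x*y - 16*x + 10*y - 28.
Scan x_0 ∈ {−4, ..., 4}. For each x_0, f_y(x_0, y) is a polynomial in y; find its integer roots y ∈ {−4, ..., 4}, then test f_x and f at those candidates.
  x = -4: f_y(-4, y) = 4 - 6*y; no integer root y with |y| ≤ 4.
  x = -3: f_y(-3, y) = 2 - 2*y; vanishes at y ∈ {1}. (-3, 1): f_x = -9 ≠ 0.
  x = -2: f_y(-2, y) = 2*y - 4; vanishes at y ∈ {2}. (-2, 2): f_x = 0, f = 0 — SINGULAR.
  x = -1: f_y(-1, y) = 6*y - 14; no integer root y with |y| ≤ 4.
  x = 0: f_y(0, y) = 10*y - 28; no integer root y with |y| ≤ 4.
  x = 1: f_y(1, y) = 14*y - 46; no integer root y with |y| ≤ 4.
  x = 2: f_y(2, y) = 18*y - 68; no integer root y with |y| ≤ 4.
  x = 3: f_y(3, y) = 22*y - 94; no integer root y with |y| ≤ 4.
  x = 4: f_y(4, y) = 26*y - 124; no integer root y with |y| ≤ 4.
Only singular point on the grid: (-2, 2).
Classify: substitute x = -2 + u, y = 2 + v and expand: f = -3*u**3 - 2*u**2*v - u**2 + 2*u*v**2 + v**2.
No constant or linear terms (consistent with a singular point). Quadratic part: -u**2 + v**2. Cubic part: -3*u**3 - 2*u**2*v + 2*u*v**2.
The quadratic part v**2 - u**2 = (v − u)(v + u) splits into two distinct linear factors, so there are two distinct tangent lines y − 2 = ±(x − -2) — this is a node (ordinary double point).
Classification: node.


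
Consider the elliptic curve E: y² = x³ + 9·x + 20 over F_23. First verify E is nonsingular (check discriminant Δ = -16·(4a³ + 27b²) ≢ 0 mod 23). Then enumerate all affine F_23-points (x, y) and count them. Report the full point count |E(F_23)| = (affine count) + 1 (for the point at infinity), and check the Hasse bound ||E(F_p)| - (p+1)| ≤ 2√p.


Affine points = {(2, 0), (5, 11), (5, 12), (7, 9), (7, 14), (8, 11), (8, 12), (9, 5), (9, 18), (10, 11), (10, 12), (11, 1), (11, 22), (12, 4), (12, 19), (17, 7), (17, 16), (19, 9), (19, 14), (20, 9), (20, 14)}; affine count = 21; |E(F_23)| = 22.

Discriminant check: Δ ∝ 4a³ + 27b² = 4·9³ + 27·20² = 4·729 + 27·400 ≡ 8 (mod 23). Nonzero ⇒ E is nonsingular.
For each x ∈ F_23, compute rhs = x³ + 9·x + 20 mod 23, then count y ∈ F_23 with y² ≡ rhs.
  x = 0: rhs = 20, matching y values: none (0 points).
  x = 1: rhs = 7, matching y values: none (0 points).
  x = 2: rhs = 0, matching y values: 0 (1 points).
  x = 3: rhs = 5, matching y values: none (0 points).
  x = 4: rhs = 5, matching y values: none (0 points).
  x = 5: rhs = 6, matching y values: 11, 12 (2 points).
  x = 6: rhs = 14, matching y values: none (0 points).
  x = 7: rhs = 12, matching y values: 9, 14 (2 points).
  x = 8: rhs = 6, matching y values: 11, 12 (2 points).
  x = 9: rhs = 2, matching y values: 5, 18 (2 points).
  x = 10: rhs = 6, matching y values: 11, 12 (2 points).
  x = 11: rhs = 1, matching y values: 1, 22 (2 points).
  x = 12: rhs = 16, matching y values: 4, 19 (2 points).
  x = 13: rhs = 11, matching y values: none (0 points).
  x = 14: rhs = 15, matching y values: none (0 points).
  x = 15: rhs = 11, matching y values: none (0 points).
  x = 16: rhs = 5, matching y values: none (0 points).
  x = 17: rhs = 3, matching y values: 7, 16 (2 points).
  x = 18: rhs = 11, matching y values: none (0 points).
  x = 19: rhs = 12, matching y values: 9, 14 (2 points).
  x = 20: rhs = 12, matching y values: 9, 14 (2 points).
  x = 21: rhs = 17, matching y values: none (0 points).
  x = 22: rhs = 10, matching y values: none (0 points).
Total affine count: 21.
Full point count |E(F_23)| = 21 + 1 = 22.
Hasse bound: |22 − (23+1)| = |-2| = 2 ≤ 2√23 ≈ 9.5917 ✓.


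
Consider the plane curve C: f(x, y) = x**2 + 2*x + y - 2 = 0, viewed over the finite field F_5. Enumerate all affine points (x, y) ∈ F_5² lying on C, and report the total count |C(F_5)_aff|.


Affine F_5-points: {(0, 2), (1, 4), (2, 4), (3, 2), (4, 3)}; count = 5.

For each of the 25 pairs (x, y) ∈ F_5², evaluate f(x, y) mod 5. Record the zeros.
  x = 0: [0↦3, 1↦4, 2↦0, 3↦1, 4↦2]  zeros at y ∈ {2}
  x = 1: [0↦1, 1↦2, 2↦3, 3↦4, 4↦0]  zeros at y ∈ {4}
  x = 2: [0↦1, 1↦2, 2↦3, 3↦4, 4↦0]  zeros at y ∈ {4}
  x = 3: [0↦3, 1↦4, 2↦0, 3↦1, 4↦2]  zeros at y ∈ {2}
  x = 4: [0↦2, 1↦3, 2↦4, 3↦0, 4↦1]  zeros at y ∈ {3}
Collecting zeros: affine points = {(0, 2), (1, 4), (2, 4), (3, 2), (4, 3)}.
Total count |C(F_5)_aff| = 5.


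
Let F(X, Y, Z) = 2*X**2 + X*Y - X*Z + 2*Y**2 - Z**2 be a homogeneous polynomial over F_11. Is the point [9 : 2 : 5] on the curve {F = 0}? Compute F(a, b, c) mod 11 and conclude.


F(9,2,5) ≡ 8 (mod 11); P is NOT on the curve.

Evaluate F(9, 2, 5) term-by-term (mod 11).
  2*X**2 ↦ 2·81·1·1 = 162
  X*Y ↦ 1·9·2·1 = 18
  -X*Z ↦ -1·9·1·5 = -45
  2*Y**2 ↦ 2·1·4·1 = 8
  -Z**2 ↦ -1·1·1·25 = -25
Sum: F(9, 2, 5) = (162) + (18) + (-45) + (8) + (-25) = 118.
Reducing mod 11: 118 ≡ 8 (mod 11).
Since F(a, b, c) ≡ 8 ≠ 0 (mod 11), P does NOT lie on the curve.


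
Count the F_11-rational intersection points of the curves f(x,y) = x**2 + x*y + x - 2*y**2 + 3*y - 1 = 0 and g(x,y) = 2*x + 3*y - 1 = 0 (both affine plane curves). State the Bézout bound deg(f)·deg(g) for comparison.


Common zeros: ∅; count = 0; Bézout bound = 2.

deg(f) = 2, deg(g) = 1, so Bézout bound = 2.
Scan x ∈ F_11. For each x, list the y ∈ F_11 with f(x, y) ≡ 0 and those with g(x, y) ≡ 0 (mod 11); the common zeros in that column are the intersection.
  x = 0: f ≡ 0 at y ∈ {1, 6}; g ≡ 0 at y ∈ {4}; common: ∅.
  x = 1: f ≡ 0 at y ∈ ∅; g ≡ 0 at y ∈ {7}; common: ∅.
  x = 2: f ≡ 0 at y ∈ ∅; g ≡ 0 at y ∈ {10}; common: ∅.
  x = 3: f ≡ 0 at y ∈ {0, 3}; g ≡ 0 at y ∈ {2}; common: ∅.
  x = 4: f ≡ 0 at y ∈ {3, 6}; g ≡ 0 at y ∈ {5}; common: ∅.
  x = 5: f ≡ 0 at y ∈ ∅; g ≡ 0 at y ∈ {8}; common: ∅.
  x = 6: f ≡ 0 at y ∈ ∅; g ≡ 0 at y ∈ {0}; common: ∅.
  x = 7: f ≡ 0 at y ∈ {0, 5}; g ≡ 0 at y ∈ {3}; common: ∅.
  x = 8: f ≡ 0 at y ∈ ∅; g ≡ 0 at y ∈ {6}; common: ∅.
  x = 9: f ≡ 0 at y ∈ {1, 5}; g ≡ 0 at y ∈ {9}; common: ∅.
  x = 10: f ≡ 0 at y ∈ ∅; g ≡ 0 at y ∈ {1}; common: ∅.
Collecting: common zeros = ∅, so the count is 0.
Comparison with the Bézout bound: 0 ≤ 2 = deg(f)·deg(g), as expected for curves with no common component (the affine F_11-count falls short of the bound because intersections may lie at infinity, over extension fields, or carry multiplicity).


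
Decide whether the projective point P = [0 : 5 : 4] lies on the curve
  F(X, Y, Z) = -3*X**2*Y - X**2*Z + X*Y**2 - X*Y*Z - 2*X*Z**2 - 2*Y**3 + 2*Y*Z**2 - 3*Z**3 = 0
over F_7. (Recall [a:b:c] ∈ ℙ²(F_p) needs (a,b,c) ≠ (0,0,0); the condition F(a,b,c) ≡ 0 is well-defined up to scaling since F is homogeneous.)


F(0,5,4) ≡ 5 (mod 7); P is NOT on the curve.

Evaluate F(0, 5, 4) term-by-term (mod 7).
  -3*X**2*Y ↦ -3·0·5·1 = 0
  -X**2*Z ↦ -1·0·1·4 = 0
  X*Y**2 ↦ 1·0·25·1 = 0
  -X*Y*Z ↦ -1·0·5·4 = 0
  -2*X*Z**2 ↦ -2·0·1·16 = 0
  -2*Y**3 ↦ -2·1·125·1 = -250
  2*Y*Z**2 ↦ 2·1·5·16 = 160
  -3*Z**3 ↦ -3·1·1·64 = -192
Sum: F(0, 5, 4) = (0) + (0) + (0) + (0) + (0) + (-250) + (160) + (-192) = -282.
Reducing mod 7: -282 ≡ 5 (mod 7).
Since F(a, b, c) ≡ 5 ≠ 0 (mod 7), P does NOT lie on the curve.


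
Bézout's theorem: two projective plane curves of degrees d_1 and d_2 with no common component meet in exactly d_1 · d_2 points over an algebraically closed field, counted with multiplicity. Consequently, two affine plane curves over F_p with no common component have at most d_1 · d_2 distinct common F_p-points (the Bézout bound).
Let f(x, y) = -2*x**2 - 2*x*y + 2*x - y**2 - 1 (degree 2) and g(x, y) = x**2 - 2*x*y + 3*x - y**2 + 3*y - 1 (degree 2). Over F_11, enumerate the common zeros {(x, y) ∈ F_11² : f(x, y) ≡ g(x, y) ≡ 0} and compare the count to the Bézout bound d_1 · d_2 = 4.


Common zeros: ∅; count = 0; Bézout bound = 4.

deg(f) = 2, deg(g) = 2, so Bézout bound = 4.
Scan x ∈ F_11. For each x, list the y ∈ F_11 with f(x, y) ≡ 0 and those with g(x, y) ≡ 0 (mod 11); the common zeros in that column are the intersection.
  x = 0: f ≡ 0 at y ∈ ∅; g ≡ 0 at y ∈ {5, 9}; common: ∅.
  x = 1: f ≡ 0 at y ∈ {10}; g ≡ 0 at y ∈ ∅; common: ∅.
  x = 2: f ≡ 0 at y ∈ ∅; g ≡ 0 at y ∈ {4, 6}; common: ∅.
  x = 3: f ≡ 0 at y ∈ ∅; g ≡ 0 at y ∈ {4}; common: ∅.
  x = 4: f ≡ 0 at y ∈ ∅; g ≡ 0 at y ∈ {8, 9}; common: ∅.
  x = 5: f ≡ 0 at y ∈ ∅; g ≡ 0 at y ∈ ∅; common: ∅.
  x = 6: f ≡ 0 at y ∈ ∅; g ≡ 0 at y ∈ ∅; common: ∅.
  x = 7: f ≡ 0 at y ∈ ∅; g ≡ 0 at y ∈ {5, 6}; common: ∅.
  x = 8: f ≡ 0 at y ∈ ∅; g ≡ 0 at y ∈ {10}; common: ∅.
  x = 9: f ≡ 0 at y ∈ ∅; g ≡ 0 at y ∈ {8, 10}; common: ∅.
  x = 10: f ≡ 0 at y ∈ ∅; g ≡ 0 at y ∈ ∅; common: ∅.
Collecting: common zeros = ∅, so the count is 0.
Comparison with the Bézout bound: 0 ≤ 4 = deg(f)·deg(g), as expected for curves with no common component (the affine F_11-count falls short of the bound because intersections may lie at infinity, over extension fields, or carry multiplicity).


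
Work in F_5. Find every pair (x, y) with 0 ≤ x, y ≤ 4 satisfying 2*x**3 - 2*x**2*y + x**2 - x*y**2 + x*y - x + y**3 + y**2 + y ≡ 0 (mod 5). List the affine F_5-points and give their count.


Affine F_5-points: {(0, 0), (1, 2), (3, 0), (3, 1), (4, 0)}; count = 5.

For each of the 25 pairs (x, y) ∈ F_5², evaluate f(x, y) mod 5. Record the zeros.
  x = 0: [0↦0, 1↦3, 2↦4, 3↦4, 4↦4]  zeros at y ∈ {0}
  x = 1: [0↦2, 1↦3, 2↦0, 3↦4, 4↦1]  zeros at y ∈ {2}
  x = 2: [0↦3, 1↦3, 2↦2, 3↦1, 4↦1]  zeros at y ∈ ∅
  x = 3: [0↦0, 1↦0, 2↦2, 3↦2, 4↦1]  zeros at y ∈ {0, 1}
  x = 4: [0↦0, 1↦1, 2↦2, 3↦4, 4↦3]  zeros at y ∈ {0}
Collecting zeros: affine points = {(0, 0), (1, 2), (3, 0), (3, 1), (4, 0)}.
Total count |C(F_5)_aff| = 5.


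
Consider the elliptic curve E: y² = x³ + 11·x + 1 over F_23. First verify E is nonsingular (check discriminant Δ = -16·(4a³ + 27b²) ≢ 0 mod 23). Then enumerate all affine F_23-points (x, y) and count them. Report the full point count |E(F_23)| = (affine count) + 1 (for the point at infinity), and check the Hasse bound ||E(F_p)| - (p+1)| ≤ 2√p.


Affine points = {(0, 1), (0, 22), (1, 6), (1, 17), (2, 10), (2, 13), (8, 7), (8, 16), (9, 1), (9, 22), (11, 2), (11, 21), (13, 8), (13, 15), (14, 1), (14, 22), (16, 8), (16, 15), (17, 8), (17, 15), (19, 10), (19, 13), (22, 9), (22, 14)}; affine count = 24; |E(F_23)| = 25.

Discriminant check: Δ ∝ 4a³ + 27b² = 4·11³ + 27·1² = 4·1331 + 27·1 ≡ 15 (mod 23). Nonzero ⇒ E is nonsingular.
For each x ∈ F_23, compute rhs = x³ + 11·x + 1 mod 23, then count y ∈ F_23 with y² ≡ rhs.
  x = 0: rhs = 1, matching y values: 1, 22 (2 points).
  x = 1: rhs = 13, matching y values: 6, 17 (2 points).
  x = 2: rhs = 8, matching y values: 10, 13 (2 points).
  x = 3: rhs = 15, matching y values: none (0 points).
  x = 4: rhs = 17, matching y values: none (0 points).
  x = 5: rhs = 20, matching y values: none (0 points).
  x = 6: rhs = 7, matching y values: none (0 points).
  x = 7: rhs = 7, matching y values: none (0 points).
  x = 8: rhs = 3, matching y values: 7, 16 (2 points).
  x = 9: rhs = 1, matching y values: 1, 22 (2 points).
  x = 10: rhs = 7, matching y values: none (0 points).
  x = 11: rhs = 4, matching y values: 2, 21 (2 points).
  x = 12: rhs = 21, matching y values: none (0 points).
  x = 13: rhs = 18, matching y values: 8, 15 (2 points).
  x = 14: rhs = 1, matching y values: 1, 22 (2 points).
  x = 15: rhs = 22, matching y values: none (0 points).
  x = 16: rhs = 18, matching y values: 8, 15 (2 points).
  x = 17: rhs = 18, matching y values: 8, 15 (2 points).
  x = 18: rhs = 5, matching y values: none (0 points).
  x = 19: rhs = 8, matching y values: 10, 13 (2 points).
  x = 20: rhs = 10, matching y values: none (0 points).
  x = 21: rhs = 17, matching y values: none (0 points).
  x = 22: rhs = 12, matching y values: 9, 14 (2 points).
Total affine count: 24.
Full point count |E(F_23)| = 24 + 1 = 25.
Hasse bound: |25 − (23+1)| = |1| = 1 ≤ 2√23 ≈ 9.5917 ✓.


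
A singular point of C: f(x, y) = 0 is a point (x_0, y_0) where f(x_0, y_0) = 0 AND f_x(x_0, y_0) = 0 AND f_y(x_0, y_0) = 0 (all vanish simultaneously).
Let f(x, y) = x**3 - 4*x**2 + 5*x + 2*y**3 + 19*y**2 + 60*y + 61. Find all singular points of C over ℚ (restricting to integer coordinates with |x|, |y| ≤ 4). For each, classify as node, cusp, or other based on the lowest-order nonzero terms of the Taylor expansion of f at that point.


Singular points: {(1, -3)}; classification: node.

Compute partial derivatives:
  f_x = 3*x**2 - 8*x + 5.
  f_y = 6*y**2 + 38*y + 60.
Scan x_0 ∈ {−4, ..., 4}. For each x_0, f_y(x_0, y) is a polynomial in y; find its integer roots y ∈ {−4, ..., 4}, then test f_x and f at those candidates.
  x = -4: f_y(-4, y) = 6*y**2 + 38*y + 60; vanishes at y ∈ {-3}. (-4, -3): f_x = 85 ≠ 0.
  x = -3: f_y(-3, y) = 6*y**2 + 38*y + 60; vanishes at y ∈ {-3}. (-3, -3): f_x = 56 ≠ 0.
  x = -2: f_y(-2, y) = 6*y**2 + 38*y + 60; vanishes at y ∈ {-3}. (-2, -3): f_x = 33 ≠ 0.
  x = -1: f_y(-1, y) = 6*y**2 + 38*y + 60; vanishes at y ∈ {-3}. (-1, -3): f_x = 16 ≠ 0.
  x = 0: f_y(0, y) = 6*y**2 + 38*y + 60; vanishes at y ∈ {-3}. (0, -3): f_x = 5 ≠ 0.
  x = 1: f_y(1, y) = 6*y**2 + 38*y + 60; vanishes at y ∈ {-3}. (1, -3): f_x = 0, f = 0 — SINGULAR.
  x = 2: f_y(2, y) = 6*y**2 + 38*y + 60; vanishes at y ∈ {-3}. (2, -3): f_x = 1 ≠ 0.
  x = 3: f_y(3, y) = 6*y**2 + 38*y + 60; vanishes at y ∈ {-3}. (3, -3): f_x = 8 ≠ 0.
  x = 4: f_y(4, y) = 6*y**2 + 38*y + 60; vanishes at y ∈ {-3}. (4, -3): f_x = 21 ≠ 0.
Only singular point on the grid: (1, -3).
Classify: substitute x = 1 + u, y = -3 + v and expand: f = u**3 - u**2 + 2*v**3 + v**2.
No constant or linear terms (consistent with a singular point). Quadratic part: -u**2 + v**2. Cubic part: u**3 + 2*v**3.
The quadratic part v**2 - u**2 = (v − u)(v + u) splits into two distinct linear factors, so there are two distinct tangent lines y − -3 = ±(x − 1) — this is a node (ordinary double point).
Classification: node.
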